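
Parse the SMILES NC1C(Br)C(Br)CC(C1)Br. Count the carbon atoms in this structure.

Count every carbon token in the SMILES (each C, including those in ring-closure positions and inside branches).
Carbon count: 6.

6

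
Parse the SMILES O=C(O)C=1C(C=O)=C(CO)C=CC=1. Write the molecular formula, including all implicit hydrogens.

C9H8O4

Walk through each heavy atom and fill implicit hydrogens from standard valence (C 4, N 3, O 2, S 2, halogen 1):
  atom 1: O, bond orders sum to 2 (valence 2) → 0 H
  atom 2: C, bond orders sum to 4 (valence 4) → 0 H
  atom 3: O, bond orders sum to 1 (valence 2) → 1 H
  atom 4: C, bond orders sum to 4 (valence 4) → 0 H
  atom 5: C, bond orders sum to 4 (valence 4) → 0 H
  atom 6: C, bond orders sum to 3 (valence 4) → 1 H
  atom 7: O, bond orders sum to 2 (valence 2) → 0 H
  atom 8: C, bond orders sum to 4 (valence 4) → 0 H
  atom 9: C, bond orders sum to 2 (valence 4) → 2 H
  atom 10: O, bond orders sum to 1 (valence 2) → 1 H
  atom 11: C, bond orders sum to 3 (valence 4) → 1 H
  atom 12: C, bond orders sum to 3 (valence 4) → 1 H
  atom 13: C, bond orders sum to 3 (valence 4) → 1 H
Totals → C:9, H:8, O:4.
In Hill order: C9H8O4.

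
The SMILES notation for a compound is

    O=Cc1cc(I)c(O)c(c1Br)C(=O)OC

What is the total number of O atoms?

Scan the SMILES for O atoms (remember two-letter symbols like Cl and Br are single atoms).
Oxygen count: 4.

4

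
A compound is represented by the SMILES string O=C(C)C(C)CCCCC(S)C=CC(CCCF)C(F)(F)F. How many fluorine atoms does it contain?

Scan the SMILES for F atoms (remember two-letter symbols like Cl and Br are single atoms).
Fluorine count: 4.

4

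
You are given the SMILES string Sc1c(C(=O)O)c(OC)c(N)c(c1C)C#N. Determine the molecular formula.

C10H10N2O3S

Walk through each heavy atom and fill implicit hydrogens from standard valence (C 4, N 3, O 2, S 2, halogen 1); for lowercase aromatic atoms, an aromatic c carries 1 H when it has two neighbours and 0 H with three, and aromatic n carries 0 H:
  atom 1: S, bond orders sum to 1 (valence 2) → 1 H
  atom 2: aromatic c, 3 neighbours → 0 H
  atom 3: aromatic c, 3 neighbours → 0 H
  atom 4: C, bond orders sum to 4 (valence 4) → 0 H
  atom 5: O, bond orders sum to 2 (valence 2) → 0 H
  atom 6: O, bond orders sum to 1 (valence 2) → 1 H
  atom 7: aromatic c, 3 neighbours → 0 H
  atom 8: O, bond orders sum to 2 (valence 2) → 0 H
  atom 9: C, bond orders sum to 1 (valence 4) → 3 H
  atom 10: aromatic c, 3 neighbours → 0 H
  atom 11: N, bond orders sum to 1 (valence 3) → 2 H
  atom 12: aromatic c, 3 neighbours → 0 H
  atom 13: aromatic c, 3 neighbours → 0 H
  atom 14: C, bond orders sum to 1 (valence 4) → 3 H
  atom 15: C, bond orders sum to 4 (valence 4) → 0 H
  atom 16: N, bond orders sum to 3 (valence 3) → 0 H
Totals → C:10, H:10, N:2, O:3, S:1.
In Hill order: C10H10N2O3S.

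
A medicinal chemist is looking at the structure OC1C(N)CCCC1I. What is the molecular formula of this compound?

Walk through each heavy atom and fill implicit hydrogens from standard valence (C 4, N 3, O 2, S 2, halogen 1):
  atom 1: O, bond orders sum to 1 (valence 2) → 1 H
  atom 2: C, bond orders sum to 3 (valence 4) → 1 H
  atom 3: C, bond orders sum to 3 (valence 4) → 1 H
  atom 4: N, bond orders sum to 1 (valence 3) → 2 H
  atom 5: C, bond orders sum to 2 (valence 4) → 2 H
  atom 6: C, bond orders sum to 2 (valence 4) → 2 H
  atom 7: C, bond orders sum to 2 (valence 4) → 2 H
  atom 8: C, bond orders sum to 3 (valence 4) → 1 H
  atom 9: I (halogen, monovalent) → 0 H
Totals → C:6, H:12, I:1, N:1, O:1.

C6H12INO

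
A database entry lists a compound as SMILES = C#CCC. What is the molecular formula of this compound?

C4H6

Walk through each heavy atom and fill implicit hydrogens from standard valence (C 4, N 3, O 2, S 2, halogen 1):
  atom 1: C, bond orders sum to 3 (valence 4) → 1 H
  atom 2: C, bond orders sum to 4 (valence 4) → 0 H
  atom 3: C, bond orders sum to 2 (valence 4) → 2 H
  atom 4: C, bond orders sum to 1 (valence 4) → 3 H
Totals → C:4, H:6.
In Hill order: C4H6.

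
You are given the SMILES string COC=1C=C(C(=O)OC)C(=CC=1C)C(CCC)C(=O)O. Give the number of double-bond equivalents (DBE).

6

Degree of unsaturation = (number of rings) + (number of π bonds).
Ring closures in the SMILES: 1.
π bonds: 5 double bonds (each 1 DoU) → 5 DoU from unsaturation.
Total DoU = 1 + 5 = 6.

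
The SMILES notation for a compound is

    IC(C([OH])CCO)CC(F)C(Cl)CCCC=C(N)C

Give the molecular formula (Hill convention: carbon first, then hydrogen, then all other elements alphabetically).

Walk through each heavy atom and fill implicit hydrogens from standard valence (C 4, N 3, O 2, S 2, halogen 1):
  atom 1: I (halogen, monovalent) → 0 H
  atom 2: C, bond orders sum to 3 (valence 4) → 1 H
  atom 3: C, bond orders sum to 3 (valence 4) → 1 H
  atom 4: O with explicit H count 1
  atom 5: C, bond orders sum to 2 (valence 4) → 2 H
  atom 6: C, bond orders sum to 2 (valence 4) → 2 H
  atom 7: O, bond orders sum to 1 (valence 2) → 1 H
  atom 8: C, bond orders sum to 2 (valence 4) → 2 H
  atom 9: C, bond orders sum to 3 (valence 4) → 1 H
  atom 10: F (halogen, monovalent) → 0 H
  atom 11: C, bond orders sum to 3 (valence 4) → 1 H
  atom 12: Cl (halogen, monovalent) → 0 H
  atom 13: C, bond orders sum to 2 (valence 4) → 2 H
  atom 14: C, bond orders sum to 2 (valence 4) → 2 H
  atom 15: C, bond orders sum to 2 (valence 4) → 2 H
  atom 16: C, bond orders sum to 3 (valence 4) → 1 H
  atom 17: C, bond orders sum to 4 (valence 4) → 0 H
  atom 18: N, bond orders sum to 1 (valence 3) → 2 H
  atom 19: C, bond orders sum to 1 (valence 4) → 3 H
Totals → C:13, H:24, Cl:1, F:1, I:1, N:1, O:2.
In Hill order: C13H24ClFINO2.

C13H24ClFINO2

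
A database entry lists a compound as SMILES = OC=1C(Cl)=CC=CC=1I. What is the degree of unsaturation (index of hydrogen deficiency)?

4

Molecular formula: C6H4ClIO.
DoU = (2C + 2 + N − H − X) / 2, where X is the halogen count and O/S are ignored.
    = (2·6 + 2 + 0 − 4 − 2) / 2 = 8 / 2 = 4.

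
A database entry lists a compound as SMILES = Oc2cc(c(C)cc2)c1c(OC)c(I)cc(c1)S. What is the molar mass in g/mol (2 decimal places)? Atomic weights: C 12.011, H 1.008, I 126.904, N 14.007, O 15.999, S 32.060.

First, the molecular formula is C14H13IO2S (counting implicit H from valence).
  C: 14 × 12.011 = 168.154
  H: 13 × 1.008 = 13.104
  I: 1 × 126.904 = 126.904
  O: 2 × 15.999 = 31.998
  S: 1 × 32.060 = 32.060
Sum: 14×12.011 + 13×1.008 + 1×126.904 + 2×15.999 + 1×32.060 = 372.220 → 372.22 g/mol.

372.22 g/mol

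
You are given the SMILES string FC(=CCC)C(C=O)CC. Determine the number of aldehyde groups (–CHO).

The aldehyde motif appears at heavy-atom position 7 in the SMILES.
Other groups present: 1 alkene.
Aldehyde count: 1.

1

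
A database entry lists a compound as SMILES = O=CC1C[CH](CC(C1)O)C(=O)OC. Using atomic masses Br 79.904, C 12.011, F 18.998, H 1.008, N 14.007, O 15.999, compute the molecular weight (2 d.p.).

First, the molecular formula is C9H14O4 (counting implicit H from valence).
  C: 9 × 12.011 = 108.099
  H: 14 × 1.008 = 14.112
  O: 4 × 15.999 = 63.996
Sum: 9×12.011 + 14×1.008 + 4×15.999 = 186.207 → 186.21 g/mol.

186.21 g/mol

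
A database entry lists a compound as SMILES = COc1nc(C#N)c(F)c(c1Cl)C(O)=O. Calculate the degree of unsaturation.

Molecular formula: C8H4ClFN2O3.
DoU = (2C + 2 + N − H − X) / 2, where X is the halogen count and O/S are ignored.
    = (2·8 + 2 + 2 − 4 − 2) / 2 = 14 / 2 = 7.

7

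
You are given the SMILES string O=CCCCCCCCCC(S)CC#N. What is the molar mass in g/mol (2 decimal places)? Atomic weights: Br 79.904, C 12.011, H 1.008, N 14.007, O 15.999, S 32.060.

First, the molecular formula is C12H21NOS (counting implicit H from valence).
  C: 12 × 12.011 = 144.132
  H: 21 × 1.008 = 21.168
  N: 1 × 14.007 = 14.007
  O: 1 × 15.999 = 15.999
  S: 1 × 32.060 = 32.060
Sum: 12×12.011 + 21×1.008 + 1×14.007 + 1×15.999 + 1×32.060 = 227.366 → 227.37 g/mol.

227.37 g/mol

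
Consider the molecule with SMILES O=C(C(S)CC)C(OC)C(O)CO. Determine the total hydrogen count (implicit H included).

Walk through each heavy atom and fill implicit hydrogens from standard valence (C 4, N 3, O 2, S 2, halogen 1):
  atom 1: O, bond orders sum to 2 (valence 2) → 0 H
  atom 2: C, bond orders sum to 4 (valence 4) → 0 H
  atom 3: C, bond orders sum to 3 (valence 4) → 1 H
  atom 4: S, bond orders sum to 1 (valence 2) → 1 H
  atom 5: C, bond orders sum to 2 (valence 4) → 2 H
  atom 6: C, bond orders sum to 1 (valence 4) → 3 H
  atom 7: C, bond orders sum to 3 (valence 4) → 1 H
  atom 8: O, bond orders sum to 2 (valence 2) → 0 H
  atom 9: C, bond orders sum to 1 (valence 4) → 3 H
  atom 10: C, bond orders sum to 3 (valence 4) → 1 H
  atom 11: O, bond orders sum to 1 (valence 2) → 1 H
  atom 12: C, bond orders sum to 2 (valence 4) → 2 H
  atom 13: O, bond orders sum to 1 (valence 2) → 1 H
Total hydrogens: 16.

16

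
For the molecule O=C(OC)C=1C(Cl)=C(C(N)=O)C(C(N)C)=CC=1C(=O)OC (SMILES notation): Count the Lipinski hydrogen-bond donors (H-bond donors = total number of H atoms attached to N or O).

Donors: find every N or O and count the H atoms it carries.
  atom 1 (O): bond orders sum to 2 → 0 H
  atom 3 (O): bond orders sum to 2 → 0 H
  atom 10 (N): bond orders sum to 1 → 2 H
  atom 11 (O): bond orders sum to 2 → 0 H
  atom 14 (N): bond orders sum to 1 → 2 H
  atom 19 (O): bond orders sum to 2 → 0 H
  atom 20 (O): bond orders sum to 2 → 0 H
Lipinski HBD = 4.

4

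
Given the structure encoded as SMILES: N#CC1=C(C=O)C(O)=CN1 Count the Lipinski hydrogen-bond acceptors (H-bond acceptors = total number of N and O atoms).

4

N atoms: 2; O atoms: 2.
Lipinski HBA = 2 + 2 = 4.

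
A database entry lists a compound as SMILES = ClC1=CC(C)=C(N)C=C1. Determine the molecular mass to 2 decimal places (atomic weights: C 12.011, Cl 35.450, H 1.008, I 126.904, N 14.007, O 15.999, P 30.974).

First, the molecular formula is C7H8ClN (counting implicit H from valence).
  C: 7 × 12.011 = 84.077
  Cl: 1 × 35.450 = 35.450
  H: 8 × 1.008 = 8.064
  N: 1 × 14.007 = 14.007
Sum: 7×12.011 + 1×35.450 + 8×1.008 + 1×14.007 = 141.598 → 141.60 g/mol.

141.60 g/mol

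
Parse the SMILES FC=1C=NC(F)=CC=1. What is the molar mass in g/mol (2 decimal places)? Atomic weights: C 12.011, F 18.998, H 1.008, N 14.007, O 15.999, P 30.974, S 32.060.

First, the molecular formula is C5H3F2N (counting implicit H from valence).
  C: 5 × 12.011 = 60.055
  F: 2 × 18.998 = 37.996
  H: 3 × 1.008 = 3.024
  N: 1 × 14.007 = 14.007
Sum: 5×12.011 + 2×18.998 + 3×1.008 + 1×14.007 = 115.082 → 115.08 g/mol.

115.08 g/mol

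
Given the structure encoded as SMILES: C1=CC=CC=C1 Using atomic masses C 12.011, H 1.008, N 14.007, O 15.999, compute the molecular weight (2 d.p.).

First, the molecular formula is C6H6 (counting implicit H from valence).
  C: 6 × 12.011 = 72.066
  H: 6 × 1.008 = 6.048
Sum: 6×12.011 + 6×1.008 = 78.114 → 78.11 g/mol.

78.11 g/mol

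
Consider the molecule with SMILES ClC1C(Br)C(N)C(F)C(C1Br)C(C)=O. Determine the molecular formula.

C8H11Br2ClFNO

Walk through each heavy atom and fill implicit hydrogens from standard valence (C 4, N 3, O 2, S 2, halogen 1):
  atom 1: Cl (halogen, monovalent) → 0 H
  atom 2: C, bond orders sum to 3 (valence 4) → 1 H
  atom 3: C, bond orders sum to 3 (valence 4) → 1 H
  atom 4: Br (halogen, monovalent) → 0 H
  atom 5: C, bond orders sum to 3 (valence 4) → 1 H
  atom 6: N, bond orders sum to 1 (valence 3) → 2 H
  atom 7: C, bond orders sum to 3 (valence 4) → 1 H
  atom 8: F (halogen, monovalent) → 0 H
  atom 9: C, bond orders sum to 3 (valence 4) → 1 H
  atom 10: C, bond orders sum to 3 (valence 4) → 1 H
  atom 11: Br (halogen, monovalent) → 0 H
  atom 12: C, bond orders sum to 4 (valence 4) → 0 H
  atom 13: C, bond orders sum to 1 (valence 4) → 3 H
  atom 14: O, bond orders sum to 2 (valence 2) → 0 H
Totals → C:8, H:11, Br:2, Cl:1, F:1, N:1, O:1.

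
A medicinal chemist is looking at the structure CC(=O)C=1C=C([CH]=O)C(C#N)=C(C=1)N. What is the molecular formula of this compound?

Walk through each heavy atom and fill implicit hydrogens from standard valence (C 4, N 3, O 2, S 2, halogen 1):
  atom 1: C, bond orders sum to 1 (valence 4) → 3 H
  atom 2: C, bond orders sum to 4 (valence 4) → 0 H
  atom 3: O, bond orders sum to 2 (valence 2) → 0 H
  atom 4: C, bond orders sum to 4 (valence 4) → 0 H
  atom 5: C, bond orders sum to 3 (valence 4) → 1 H
  atom 6: C, bond orders sum to 4 (valence 4) → 0 H
  atom 7: C with explicit H count 1
  atom 8: O, bond orders sum to 2 (valence 2) → 0 H
  atom 9: C, bond orders sum to 4 (valence 4) → 0 H
  atom 10: C, bond orders sum to 4 (valence 4) → 0 H
  atom 11: N, bond orders sum to 3 (valence 3) → 0 H
  atom 12: C, bond orders sum to 4 (valence 4) → 0 H
  atom 13: C, bond orders sum to 3 (valence 4) → 1 H
  atom 14: N, bond orders sum to 1 (valence 3) → 2 H
Totals → C:10, H:8, N:2, O:2.

C10H8N2O2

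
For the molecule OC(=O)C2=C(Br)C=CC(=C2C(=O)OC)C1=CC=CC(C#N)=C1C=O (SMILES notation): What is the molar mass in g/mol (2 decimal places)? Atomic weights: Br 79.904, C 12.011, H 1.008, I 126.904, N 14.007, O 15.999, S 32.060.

388.17 g/mol

First, the molecular formula is C17H10BrNO5 (counting implicit H from valence).
  Br: 1 × 79.904 = 79.904
  C: 17 × 12.011 = 204.187
  H: 10 × 1.008 = 10.080
  N: 1 × 14.007 = 14.007
  O: 5 × 15.999 = 79.995
Sum: 1×79.904 + 17×12.011 + 10×1.008 + 1×14.007 + 5×15.999 = 388.173 → 388.17 g/mol.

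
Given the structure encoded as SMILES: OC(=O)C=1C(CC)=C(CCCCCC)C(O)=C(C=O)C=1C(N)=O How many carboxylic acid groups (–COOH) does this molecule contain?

1

The carboxylic acid motif appears at heavy-atom position 2 in the SMILES.
Other groups present: 1 aldehyde, 1 amide, 1 hydroxyl.
Carboxylic acid count: 1.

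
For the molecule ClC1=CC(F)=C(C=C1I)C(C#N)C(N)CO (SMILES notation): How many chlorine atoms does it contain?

1

Scan the SMILES for Cl atoms (remember two-letter symbols like Cl and Br are single atoms).
Chlorine count: 1.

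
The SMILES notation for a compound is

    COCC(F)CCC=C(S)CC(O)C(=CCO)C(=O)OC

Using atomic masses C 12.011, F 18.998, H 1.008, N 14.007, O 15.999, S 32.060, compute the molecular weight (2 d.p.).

First, the molecular formula is C14H23FO5S (counting implicit H from valence).
  C: 14 × 12.011 = 168.154
  F: 1 × 18.998 = 18.998
  H: 23 × 1.008 = 23.184
  O: 5 × 15.999 = 79.995
  S: 1 × 32.060 = 32.060
Sum: 14×12.011 + 1×18.998 + 23×1.008 + 5×15.999 + 1×32.060 = 322.391 → 322.39 g/mol.

322.39 g/mol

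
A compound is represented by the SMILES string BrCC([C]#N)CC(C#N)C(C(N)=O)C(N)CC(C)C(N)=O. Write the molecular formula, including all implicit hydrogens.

Walk through each heavy atom and fill implicit hydrogens from standard valence (C 4, N 3, O 2, S 2, halogen 1):
  atom 1: Br (halogen, monovalent) → 0 H
  atom 2: C, bond orders sum to 2 (valence 4) → 2 H
  atom 3: C, bond orders sum to 3 (valence 4) → 1 H
  atom 4: C with explicit H count 0
  atom 5: N, bond orders sum to 3 (valence 3) → 0 H
  atom 6: C, bond orders sum to 2 (valence 4) → 2 H
  atom 7: C, bond orders sum to 3 (valence 4) → 1 H
  atom 8: C, bond orders sum to 4 (valence 4) → 0 H
  atom 9: N, bond orders sum to 3 (valence 3) → 0 H
  atom 10: C, bond orders sum to 3 (valence 4) → 1 H
  atom 11: C, bond orders sum to 4 (valence 4) → 0 H
  atom 12: N, bond orders sum to 1 (valence 3) → 2 H
  atom 13: O, bond orders sum to 2 (valence 2) → 0 H
  atom 14: C, bond orders sum to 3 (valence 4) → 1 H
  atom 15: N, bond orders sum to 1 (valence 3) → 2 H
  atom 16: C, bond orders sum to 2 (valence 4) → 2 H
  atom 17: C, bond orders sum to 3 (valence 4) → 1 H
  atom 18: C, bond orders sum to 1 (valence 4) → 3 H
  atom 19: C, bond orders sum to 4 (valence 4) → 0 H
  atom 20: N, bond orders sum to 1 (valence 3) → 2 H
  atom 21: O, bond orders sum to 2 (valence 2) → 0 H
Totals → C:13, H:20, Br:1, N:5, O:2.

C13H20BrN5O2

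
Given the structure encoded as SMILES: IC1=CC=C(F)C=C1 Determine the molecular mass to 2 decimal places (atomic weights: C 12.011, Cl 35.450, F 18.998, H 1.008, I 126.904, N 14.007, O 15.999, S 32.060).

First, the molecular formula is C6H4FI (counting implicit H from valence).
  C: 6 × 12.011 = 72.066
  F: 1 × 18.998 = 18.998
  H: 4 × 1.008 = 4.032
  I: 1 × 126.904 = 126.904
Sum: 6×12.011 + 1×18.998 + 4×1.008 + 1×126.904 = 222.000 → 222.00 g/mol.

222.00 g/mol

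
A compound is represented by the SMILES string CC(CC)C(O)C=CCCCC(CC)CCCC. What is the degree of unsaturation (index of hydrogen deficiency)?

Degree of unsaturation = (number of rings) + (number of π bonds).
Ring closures in the SMILES: 0.
π bonds: 1 double bond (each 1 DoU) → 1 DoU from unsaturation.
Total DoU = 0 + 1 = 1.

1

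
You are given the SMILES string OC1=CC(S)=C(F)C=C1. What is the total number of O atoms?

1

Scan the SMILES for O atoms (remember two-letter symbols like Cl and Br are single atoms).
Oxygen count: 1.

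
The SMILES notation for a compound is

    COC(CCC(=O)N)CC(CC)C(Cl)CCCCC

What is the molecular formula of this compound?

C15H30ClNO2

Walk through each heavy atom and fill implicit hydrogens from standard valence (C 4, N 3, O 2, S 2, halogen 1):
  atom 1: C, bond orders sum to 1 (valence 4) → 3 H
  atom 2: O, bond orders sum to 2 (valence 2) → 0 H
  atom 3: C, bond orders sum to 3 (valence 4) → 1 H
  atom 4: C, bond orders sum to 2 (valence 4) → 2 H
  atom 5: C, bond orders sum to 2 (valence 4) → 2 H
  atom 6: C, bond orders sum to 4 (valence 4) → 0 H
  atom 7: O, bond orders sum to 2 (valence 2) → 0 H
  atom 8: N, bond orders sum to 1 (valence 3) → 2 H
  atom 9: C, bond orders sum to 2 (valence 4) → 2 H
  atom 10: C, bond orders sum to 3 (valence 4) → 1 H
  atom 11: C, bond orders sum to 2 (valence 4) → 2 H
  atom 12: C, bond orders sum to 1 (valence 4) → 3 H
  atom 13: C, bond orders sum to 3 (valence 4) → 1 H
  atom 14: Cl (halogen, monovalent) → 0 H
  atom 15: C, bond orders sum to 2 (valence 4) → 2 H
  atom 16: C, bond orders sum to 2 (valence 4) → 2 H
  atom 17: C, bond orders sum to 2 (valence 4) → 2 H
  atom 18: C, bond orders sum to 2 (valence 4) → 2 H
  atom 19: C, bond orders sum to 1 (valence 4) → 3 H
Totals → C:15, H:30, Cl:1, N:1, O:2.
In Hill order: C15H30ClNO2.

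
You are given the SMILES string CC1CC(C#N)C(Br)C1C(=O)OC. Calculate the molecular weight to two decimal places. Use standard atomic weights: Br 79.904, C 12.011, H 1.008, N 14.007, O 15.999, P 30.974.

First, the molecular formula is C9H12BrNO2 (counting implicit H from valence).
  Br: 1 × 79.904 = 79.904
  C: 9 × 12.011 = 108.099
  H: 12 × 1.008 = 12.096
  N: 1 × 14.007 = 14.007
  O: 2 × 15.999 = 31.998
Sum: 1×79.904 + 9×12.011 + 12×1.008 + 1×14.007 + 2×15.999 = 246.104 → 246.10 g/mol.

246.10 g/mol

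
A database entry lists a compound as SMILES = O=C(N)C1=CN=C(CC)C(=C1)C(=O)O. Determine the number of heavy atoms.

Every atom symbol written in the SMILES (organic subset) is one heavy atom; implicit H are not written.
Heavy atoms by element → C:9, N:2, O:3.
Total: 14.

14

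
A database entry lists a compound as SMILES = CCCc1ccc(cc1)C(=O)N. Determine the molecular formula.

Walk through each heavy atom and fill implicit hydrogens from standard valence (C 4, N 3, O 2, S 2, halogen 1); for lowercase aromatic atoms, an aromatic c carries 1 H when it has two neighbours and 0 H with three, and aromatic n carries 0 H:
  atom 1: C, bond orders sum to 1 (valence 4) → 3 H
  atom 2: C, bond orders sum to 2 (valence 4) → 2 H
  atom 3: C, bond orders sum to 2 (valence 4) → 2 H
  atom 4: aromatic c, 3 neighbours → 0 H
  atom 5: aromatic c, 2 neighbours → 1 H
  atom 6: aromatic c, 2 neighbours → 1 H
  atom 7: aromatic c, 3 neighbours → 0 H
  atom 8: aromatic c, 2 neighbours → 1 H
  atom 9: aromatic c, 2 neighbours → 1 H
  atom 10: C, bond orders sum to 4 (valence 4) → 0 H
  atom 11: O, bond orders sum to 2 (valence 2) → 0 H
  atom 12: N, bond orders sum to 1 (valence 3) → 2 H
Totals → C:10, H:13, N:1, O:1.

C10H13NO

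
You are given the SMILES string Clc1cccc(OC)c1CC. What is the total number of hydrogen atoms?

Walk through each heavy atom and fill implicit hydrogens from standard valence (C 4, N 3, O 2, S 2, halogen 1); for lowercase aromatic atoms, an aromatic c carries 1 H when it has two neighbours and 0 H with three, and aromatic n carries 0 H:
  atom 1: Cl (halogen, monovalent) → 0 H
  atom 2: aromatic c, 3 neighbours → 0 H
  atom 3: aromatic c, 2 neighbours → 1 H
  atom 4: aromatic c, 2 neighbours → 1 H
  atom 5: aromatic c, 2 neighbours → 1 H
  atom 6: aromatic c, 3 neighbours → 0 H
  atom 7: O, bond orders sum to 2 (valence 2) → 0 H
  atom 8: C, bond orders sum to 1 (valence 4) → 3 H
  atom 9: aromatic c, 3 neighbours → 0 H
  atom 10: C, bond orders sum to 2 (valence 4) → 2 H
  atom 11: C, bond orders sum to 1 (valence 4) → 3 H
Total hydrogens: 11.

11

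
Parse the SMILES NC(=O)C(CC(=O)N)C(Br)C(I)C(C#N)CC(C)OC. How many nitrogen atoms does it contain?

3

Scan the SMILES for N atoms (remember two-letter symbols like Cl and Br are single atoms).
Nitrogen count: 3.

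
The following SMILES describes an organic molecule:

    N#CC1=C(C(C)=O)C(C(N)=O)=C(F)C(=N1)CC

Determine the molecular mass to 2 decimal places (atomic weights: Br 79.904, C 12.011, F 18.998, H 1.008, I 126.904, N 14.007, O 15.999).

First, the molecular formula is C11H10FN3O2 (counting implicit H from valence).
  C: 11 × 12.011 = 132.121
  F: 1 × 18.998 = 18.998
  H: 10 × 1.008 = 10.080
  N: 3 × 14.007 = 42.021
  O: 2 × 15.999 = 31.998
Sum: 11×12.011 + 1×18.998 + 10×1.008 + 3×14.007 + 2×15.999 = 235.218 → 235.22 g/mol.

235.22 g/mol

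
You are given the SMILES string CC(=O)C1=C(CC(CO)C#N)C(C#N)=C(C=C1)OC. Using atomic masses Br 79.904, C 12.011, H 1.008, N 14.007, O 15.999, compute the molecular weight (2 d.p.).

First, the molecular formula is C14H14N2O3 (counting implicit H from valence).
  C: 14 × 12.011 = 168.154
  H: 14 × 1.008 = 14.112
  N: 2 × 14.007 = 28.014
  O: 3 × 15.999 = 47.997
Sum: 14×12.011 + 14×1.008 + 2×14.007 + 3×15.999 = 258.277 → 258.28 g/mol.

258.28 g/mol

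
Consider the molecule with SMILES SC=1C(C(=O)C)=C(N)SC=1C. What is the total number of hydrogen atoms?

9

Walk through each heavy atom and fill implicit hydrogens from standard valence (C 4, N 3, O 2, S 2, halogen 1):
  atom 1: S, bond orders sum to 1 (valence 2) → 1 H
  atom 2: C, bond orders sum to 4 (valence 4) → 0 H
  atom 3: C, bond orders sum to 4 (valence 4) → 0 H
  atom 4: C, bond orders sum to 4 (valence 4) → 0 H
  atom 5: O, bond orders sum to 2 (valence 2) → 0 H
  atom 6: C, bond orders sum to 1 (valence 4) → 3 H
  atom 7: C, bond orders sum to 4 (valence 4) → 0 H
  atom 8: N, bond orders sum to 1 (valence 3) → 2 H
  atom 9: S, bond orders sum to 2 (valence 2) → 0 H
  atom 10: C, bond orders sum to 4 (valence 4) → 0 H
  atom 11: C, bond orders sum to 1 (valence 4) → 3 H
Total hydrogens: 9.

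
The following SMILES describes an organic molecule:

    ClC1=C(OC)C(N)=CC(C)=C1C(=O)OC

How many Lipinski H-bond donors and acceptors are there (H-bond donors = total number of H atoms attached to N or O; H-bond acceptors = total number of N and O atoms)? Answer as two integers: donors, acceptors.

Donors: find every N or O and count the H atoms it carries.
  atom 4 (O): bond orders sum to 2 → 0 H
  atom 7 (N): bond orders sum to 1 → 2 H
  atom 13 (O): bond orders sum to 2 → 0 H
  atom 14 (O): bond orders sum to 2 → 0 H
Lipinski HBD = 2.
Acceptors: N atoms = 1, O atoms = 3 → HBA = 4.

2, 4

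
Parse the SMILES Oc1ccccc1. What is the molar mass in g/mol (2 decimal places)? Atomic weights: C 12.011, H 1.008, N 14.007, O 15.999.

First, the molecular formula is C6H6O (counting implicit H from valence).
  C: 6 × 12.011 = 72.066
  H: 6 × 1.008 = 6.048
  O: 1 × 15.999 = 15.999
Sum: 6×12.011 + 6×1.008 + 1×15.999 = 94.113 → 94.11 g/mol.

94.11 g/mol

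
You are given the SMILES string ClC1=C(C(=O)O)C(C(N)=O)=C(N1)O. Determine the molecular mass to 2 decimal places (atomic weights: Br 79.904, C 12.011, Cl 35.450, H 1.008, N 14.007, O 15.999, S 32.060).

204.57 g/mol

First, the molecular formula is C6H5ClN2O4 (counting implicit H from valence).
  C: 6 × 12.011 = 72.066
  Cl: 1 × 35.450 = 35.450
  H: 5 × 1.008 = 5.040
  N: 2 × 14.007 = 28.014
  O: 4 × 15.999 = 63.996
Sum: 6×12.011 + 1×35.450 + 5×1.008 + 2×14.007 + 4×15.999 = 204.566 → 204.57 g/mol.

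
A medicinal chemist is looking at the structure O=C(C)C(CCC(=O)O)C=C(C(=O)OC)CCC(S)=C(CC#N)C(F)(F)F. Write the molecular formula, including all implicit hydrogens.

Walk through each heavy atom and fill implicit hydrogens from standard valence (C 4, N 3, O 2, S 2, halogen 1):
  atom 1: O, bond orders sum to 2 (valence 2) → 0 H
  atom 2: C, bond orders sum to 4 (valence 4) → 0 H
  atom 3: C, bond orders sum to 1 (valence 4) → 3 H
  atom 4: C, bond orders sum to 3 (valence 4) → 1 H
  atom 5: C, bond orders sum to 2 (valence 4) → 2 H
  atom 6: C, bond orders sum to 2 (valence 4) → 2 H
  atom 7: C, bond orders sum to 4 (valence 4) → 0 H
  atom 8: O, bond orders sum to 2 (valence 2) → 0 H
  atom 9: O, bond orders sum to 1 (valence 2) → 1 H
  atom 10: C, bond orders sum to 3 (valence 4) → 1 H
  atom 11: C, bond orders sum to 4 (valence 4) → 0 H
  atom 12: C, bond orders sum to 4 (valence 4) → 0 H
  atom 13: O, bond orders sum to 2 (valence 2) → 0 H
  atom 14: O, bond orders sum to 2 (valence 2) → 0 H
  atom 15: C, bond orders sum to 1 (valence 4) → 3 H
  atom 16: C, bond orders sum to 2 (valence 4) → 2 H
  atom 17: C, bond orders sum to 2 (valence 4) → 2 H
  atom 18: C, bond orders sum to 4 (valence 4) → 0 H
  atom 19: S, bond orders sum to 1 (valence 2) → 1 H
  atom 20: C, bond orders sum to 4 (valence 4) → 0 H
  atom 21: C, bond orders sum to 2 (valence 4) → 2 H
  atom 22: C, bond orders sum to 4 (valence 4) → 0 H
  atom 23: N, bond orders sum to 3 (valence 3) → 0 H
  atom 24: C, bond orders sum to 4 (valence 4) → 0 H
  atom 25: F (halogen, monovalent) → 0 H
  atom 26: F (halogen, monovalent) → 0 H
  atom 27: F (halogen, monovalent) → 0 H
Totals → C:17, H:20, F:3, N:1, O:5, S:1.

C17H20F3NO5S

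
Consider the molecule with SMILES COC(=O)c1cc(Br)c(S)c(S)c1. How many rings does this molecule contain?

1

In SMILES, each pair of matching ring-closure digits denotes one ring-closing bond; the number of such bonds equals the number of independent rings.
Ring-closure bonds here: 1.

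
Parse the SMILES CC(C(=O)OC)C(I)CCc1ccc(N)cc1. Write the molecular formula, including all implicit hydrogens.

Walk through each heavy atom and fill implicit hydrogens from standard valence (C 4, N 3, O 2, S 2, halogen 1); for lowercase aromatic atoms, an aromatic c carries 1 H when it has two neighbours and 0 H with three, and aromatic n carries 0 H:
  atom 1: C, bond orders sum to 1 (valence 4) → 3 H
  atom 2: C, bond orders sum to 3 (valence 4) → 1 H
  atom 3: C, bond orders sum to 4 (valence 4) → 0 H
  atom 4: O, bond orders sum to 2 (valence 2) → 0 H
  atom 5: O, bond orders sum to 2 (valence 2) → 0 H
  atom 6: C, bond orders sum to 1 (valence 4) → 3 H
  atom 7: C, bond orders sum to 3 (valence 4) → 1 H
  atom 8: I (halogen, monovalent) → 0 H
  atom 9: C, bond orders sum to 2 (valence 4) → 2 H
  atom 10: C, bond orders sum to 2 (valence 4) → 2 H
  atom 11: aromatic c, 3 neighbours → 0 H
  atom 12: aromatic c, 2 neighbours → 1 H
  atom 13: aromatic c, 2 neighbours → 1 H
  atom 14: aromatic c, 3 neighbours → 0 H
  atom 15: N, bond orders sum to 1 (valence 3) → 2 H
  atom 16: aromatic c, 2 neighbours → 1 H
  atom 17: aromatic c, 2 neighbours → 1 H
Totals → C:13, H:18, I:1, N:1, O:2.

C13H18INO2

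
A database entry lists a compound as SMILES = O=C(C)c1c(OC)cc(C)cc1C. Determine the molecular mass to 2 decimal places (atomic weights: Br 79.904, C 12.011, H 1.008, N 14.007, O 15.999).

178.23 g/mol

First, the molecular formula is C11H14O2 (counting implicit H from valence).
  C: 11 × 12.011 = 132.121
  H: 14 × 1.008 = 14.112
  O: 2 × 15.999 = 31.998
Sum: 11×12.011 + 14×1.008 + 2×15.999 = 178.231 → 178.23 g/mol.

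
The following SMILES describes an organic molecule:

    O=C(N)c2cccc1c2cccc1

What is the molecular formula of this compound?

C11H9NO

Walk through each heavy atom and fill implicit hydrogens from standard valence (C 4, N 3, O 2, S 2, halogen 1); for lowercase aromatic atoms, an aromatic c carries 1 H when it has two neighbours and 0 H with three, and aromatic n carries 0 H:
  atom 1: O, bond orders sum to 2 (valence 2) → 0 H
  atom 2: C, bond orders sum to 4 (valence 4) → 0 H
  atom 3: N, bond orders sum to 1 (valence 3) → 2 H
  atom 4: aromatic c, 3 neighbours → 0 H
  atom 5: aromatic c, 2 neighbours → 1 H
  atom 6: aromatic c, 2 neighbours → 1 H
  atom 7: aromatic c, 2 neighbours → 1 H
  atom 8: aromatic c, 3 neighbours → 0 H
  atom 9: aromatic c, 3 neighbours → 0 H
  atom 10: aromatic c, 2 neighbours → 1 H
  atom 11: aromatic c, 2 neighbours → 1 H
  atom 12: aromatic c, 2 neighbours → 1 H
  atom 13: aromatic c, 2 neighbours → 1 H
Totals → C:11, H:9, N:1, O:1.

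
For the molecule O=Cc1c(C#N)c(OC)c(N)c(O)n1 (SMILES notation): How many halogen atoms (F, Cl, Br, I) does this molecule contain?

Scan the SMILES for the halogen motif — none present.
Groups that are present: 1 aldehyde, 1 ether, 1 hydroxyl, 1 nitrile, 1 primary amine.

0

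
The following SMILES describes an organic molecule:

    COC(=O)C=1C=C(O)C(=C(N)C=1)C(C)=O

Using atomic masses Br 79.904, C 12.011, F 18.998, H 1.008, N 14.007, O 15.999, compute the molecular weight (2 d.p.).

First, the molecular formula is C10H11NO4 (counting implicit H from valence).
  C: 10 × 12.011 = 120.110
  H: 11 × 1.008 = 11.088
  N: 1 × 14.007 = 14.007
  O: 4 × 15.999 = 63.996
Sum: 10×12.011 + 11×1.008 + 1×14.007 + 4×15.999 = 209.201 → 209.20 g/mol.

209.20 g/mol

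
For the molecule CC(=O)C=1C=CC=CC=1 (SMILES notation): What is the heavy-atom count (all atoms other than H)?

9

Every atom symbol written in the SMILES (organic subset) is one heavy atom; implicit H are not written.
Heavy atoms by element → C:8, O:1.
Total: 9.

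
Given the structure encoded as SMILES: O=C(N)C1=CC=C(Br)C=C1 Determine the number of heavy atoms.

10

Every atom symbol written in the SMILES (organic subset) is one heavy atom; implicit H are not written.
Heavy atoms by element → Br:1, C:7, N:1, O:1.
Total: 10.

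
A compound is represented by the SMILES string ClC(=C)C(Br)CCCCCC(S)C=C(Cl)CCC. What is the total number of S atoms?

1

Scan the SMILES for S atoms (remember two-letter symbols like Cl and Br are single atoms).
Sulfur count: 1.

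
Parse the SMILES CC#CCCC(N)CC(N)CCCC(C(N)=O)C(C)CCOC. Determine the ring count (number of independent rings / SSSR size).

In SMILES, each pair of matching ring-closure digits denotes one ring-closing bond; the number of such bonds equals the number of independent rings.
Ring-closure bonds here: 0.

0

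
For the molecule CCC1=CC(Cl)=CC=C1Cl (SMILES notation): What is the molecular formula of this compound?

C8H8Cl2

Walk through each heavy atom and fill implicit hydrogens from standard valence (C 4, N 3, O 2, S 2, halogen 1):
  atom 1: C, bond orders sum to 1 (valence 4) → 3 H
  atom 2: C, bond orders sum to 2 (valence 4) → 2 H
  atom 3: C, bond orders sum to 4 (valence 4) → 0 H
  atom 4: C, bond orders sum to 3 (valence 4) → 1 H
  atom 5: C, bond orders sum to 4 (valence 4) → 0 H
  atom 6: Cl (halogen, monovalent) → 0 H
  atom 7: C, bond orders sum to 3 (valence 4) → 1 H
  atom 8: C, bond orders sum to 3 (valence 4) → 1 H
  atom 9: C, bond orders sum to 4 (valence 4) → 0 H
  atom 10: Cl (halogen, monovalent) → 0 H
Totals → C:8, H:8, Cl:2.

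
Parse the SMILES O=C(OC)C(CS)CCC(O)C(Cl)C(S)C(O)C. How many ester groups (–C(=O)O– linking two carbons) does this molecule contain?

1

The ester motif appears at heavy-atom position 2 in the SMILES.
Other groups present: 2 hydroxyl, 2 thiol.
Ester count: 1.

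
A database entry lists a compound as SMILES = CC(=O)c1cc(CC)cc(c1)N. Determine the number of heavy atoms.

12

Every atom symbol written in the SMILES (organic subset) is one heavy atom; implicit H are not written.
Heavy atoms by element → C:10, N:1, O:1.
Total: 12.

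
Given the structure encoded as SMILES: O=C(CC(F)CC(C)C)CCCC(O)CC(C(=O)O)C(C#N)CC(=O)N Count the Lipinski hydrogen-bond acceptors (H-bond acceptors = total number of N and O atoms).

7

N atoms: 2; O atoms: 5.
Lipinski HBA = 2 + 5 = 7.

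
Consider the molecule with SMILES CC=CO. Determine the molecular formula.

Walk through each heavy atom and fill implicit hydrogens from standard valence (C 4, N 3, O 2, S 2, halogen 1):
  atom 1: C, bond orders sum to 1 (valence 4) → 3 H
  atom 2: C, bond orders sum to 3 (valence 4) → 1 H
  atom 3: C, bond orders sum to 3 (valence 4) → 1 H
  atom 4: O, bond orders sum to 1 (valence 2) → 1 H
Totals → C:3, H:6, O:1.

C3H6O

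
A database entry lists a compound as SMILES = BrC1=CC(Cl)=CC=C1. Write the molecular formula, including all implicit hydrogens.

C6H4BrCl

Walk through each heavy atom and fill implicit hydrogens from standard valence (C 4, N 3, O 2, S 2, halogen 1):
  atom 1: Br (halogen, monovalent) → 0 H
  atom 2: C, bond orders sum to 4 (valence 4) → 0 H
  atom 3: C, bond orders sum to 3 (valence 4) → 1 H
  atom 4: C, bond orders sum to 4 (valence 4) → 0 H
  atom 5: Cl (halogen, monovalent) → 0 H
  atom 6: C, bond orders sum to 3 (valence 4) → 1 H
  atom 7: C, bond orders sum to 3 (valence 4) → 1 H
  atom 8: C, bond orders sum to 3 (valence 4) → 1 H
Totals → C:6, H:4, Br:1, Cl:1.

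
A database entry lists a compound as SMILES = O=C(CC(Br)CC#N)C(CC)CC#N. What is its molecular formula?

C10H13BrN2O

Walk through each heavy atom and fill implicit hydrogens from standard valence (C 4, N 3, O 2, S 2, halogen 1):
  atom 1: O, bond orders sum to 2 (valence 2) → 0 H
  atom 2: C, bond orders sum to 4 (valence 4) → 0 H
  atom 3: C, bond orders sum to 2 (valence 4) → 2 H
  atom 4: C, bond orders sum to 3 (valence 4) → 1 H
  atom 5: Br (halogen, monovalent) → 0 H
  atom 6: C, bond orders sum to 2 (valence 4) → 2 H
  atom 7: C, bond orders sum to 4 (valence 4) → 0 H
  atom 8: N, bond orders sum to 3 (valence 3) → 0 H
  atom 9: C, bond orders sum to 3 (valence 4) → 1 H
  atom 10: C, bond orders sum to 2 (valence 4) → 2 H
  atom 11: C, bond orders sum to 1 (valence 4) → 3 H
  atom 12: C, bond orders sum to 2 (valence 4) → 2 H
  atom 13: C, bond orders sum to 4 (valence 4) → 0 H
  atom 14: N, bond orders sum to 3 (valence 3) → 0 H
Totals → C:10, H:13, Br:1, N:2, O:1.
In Hill order: C10H13BrN2O.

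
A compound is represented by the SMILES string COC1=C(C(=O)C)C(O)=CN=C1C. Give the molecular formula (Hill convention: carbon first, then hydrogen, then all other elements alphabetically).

Walk through each heavy atom and fill implicit hydrogens from standard valence (C 4, N 3, O 2, S 2, halogen 1):
  atom 1: C, bond orders sum to 1 (valence 4) → 3 H
  atom 2: O, bond orders sum to 2 (valence 2) → 0 H
  atom 3: C, bond orders sum to 4 (valence 4) → 0 H
  atom 4: C, bond orders sum to 4 (valence 4) → 0 H
  atom 5: C, bond orders sum to 4 (valence 4) → 0 H
  atom 6: O, bond orders sum to 2 (valence 2) → 0 H
  atom 7: C, bond orders sum to 1 (valence 4) → 3 H
  atom 8: C, bond orders sum to 4 (valence 4) → 0 H
  atom 9: O, bond orders sum to 1 (valence 2) → 1 H
  atom 10: C, bond orders sum to 3 (valence 4) → 1 H
  atom 11: N, bond orders sum to 3 (valence 3) → 0 H
  atom 12: C, bond orders sum to 4 (valence 4) → 0 H
  atom 13: C, bond orders sum to 1 (valence 4) → 3 H
Totals → C:9, H:11, N:1, O:3.

C9H11NO3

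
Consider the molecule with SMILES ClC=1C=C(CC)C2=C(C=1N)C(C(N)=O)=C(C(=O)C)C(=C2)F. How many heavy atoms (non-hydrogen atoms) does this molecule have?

Every atom symbol written in the SMILES (organic subset) is one heavy atom; implicit H are not written.
Heavy atoms by element → C:15, Cl:1, F:1, N:2, O:2.
Total: 21.

21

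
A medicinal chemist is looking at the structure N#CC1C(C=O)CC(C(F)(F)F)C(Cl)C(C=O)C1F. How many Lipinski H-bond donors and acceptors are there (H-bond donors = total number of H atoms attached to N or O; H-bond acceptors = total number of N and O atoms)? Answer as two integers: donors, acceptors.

Donors: find every N or O and count the H atoms it carries.
  atom 1 (N): bond orders sum to 3 → 0 H
  atom 6 (O): bond orders sum to 2 → 0 H
  atom 17 (O): bond orders sum to 2 → 0 H
Lipinski HBD = 0.
Acceptors: N atoms = 1, O atoms = 2 → HBA = 3.

0, 3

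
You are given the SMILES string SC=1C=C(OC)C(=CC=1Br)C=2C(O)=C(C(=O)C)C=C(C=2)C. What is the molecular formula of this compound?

C16H15BrO3S

Walk through each heavy atom and fill implicit hydrogens from standard valence (C 4, N 3, O 2, S 2, halogen 1):
  atom 1: S, bond orders sum to 1 (valence 2) → 1 H
  atom 2: C, bond orders sum to 4 (valence 4) → 0 H
  atom 3: C, bond orders sum to 3 (valence 4) → 1 H
  atom 4: C, bond orders sum to 4 (valence 4) → 0 H
  atom 5: O, bond orders sum to 2 (valence 2) → 0 H
  atom 6: C, bond orders sum to 1 (valence 4) → 3 H
  atom 7: C, bond orders sum to 4 (valence 4) → 0 H
  atom 8: C, bond orders sum to 3 (valence 4) → 1 H
  atom 9: C, bond orders sum to 4 (valence 4) → 0 H
  atom 10: Br (halogen, monovalent) → 0 H
  atom 11: C, bond orders sum to 4 (valence 4) → 0 H
  atom 12: C, bond orders sum to 4 (valence 4) → 0 H
  atom 13: O, bond orders sum to 1 (valence 2) → 1 H
  atom 14: C, bond orders sum to 4 (valence 4) → 0 H
  atom 15: C, bond orders sum to 4 (valence 4) → 0 H
  atom 16: O, bond orders sum to 2 (valence 2) → 0 H
  atom 17: C, bond orders sum to 1 (valence 4) → 3 H
  atom 18: C, bond orders sum to 3 (valence 4) → 1 H
  atom 19: C, bond orders sum to 4 (valence 4) → 0 H
  atom 20: C, bond orders sum to 3 (valence 4) → 1 H
  atom 21: C, bond orders sum to 1 (valence 4) → 3 H
Totals → C:16, H:15, Br:1, O:3, S:1.
In Hill order: C16H15BrO3S.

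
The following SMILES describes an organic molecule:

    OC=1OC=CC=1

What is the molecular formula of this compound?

Walk through each heavy atom and fill implicit hydrogens from standard valence (C 4, N 3, O 2, S 2, halogen 1):
  atom 1: O, bond orders sum to 1 (valence 2) → 1 H
  atom 2: C, bond orders sum to 4 (valence 4) → 0 H
  atom 3: O, bond orders sum to 2 (valence 2) → 0 H
  atom 4: C, bond orders sum to 3 (valence 4) → 1 H
  atom 5: C, bond orders sum to 3 (valence 4) → 1 H
  atom 6: C, bond orders sum to 3 (valence 4) → 1 H
Totals → C:4, H:4, O:2.
In Hill order: C4H4O2.

C4H4O2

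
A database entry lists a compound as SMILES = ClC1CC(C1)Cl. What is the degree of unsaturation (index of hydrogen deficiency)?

Molecular formula: C4H6Cl2.
DoU = (2C + 2 + N − H − X) / 2, where X is the halogen count and O/S are ignored.
    = (2·4 + 2 + 0 − 6 − 2) / 2 = 2 / 2 = 1.

1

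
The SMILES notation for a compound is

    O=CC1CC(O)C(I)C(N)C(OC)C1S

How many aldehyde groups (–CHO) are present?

1

The aldehyde motif appears at heavy-atom position 2 in the SMILES.
Other groups present: 1 ether, 1 hydroxyl, 1 primary amine, 1 thiol.
Aldehyde count: 1.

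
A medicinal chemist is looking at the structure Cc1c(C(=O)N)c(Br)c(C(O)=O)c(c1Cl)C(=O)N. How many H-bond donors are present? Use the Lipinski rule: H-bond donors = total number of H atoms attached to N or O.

5

Donors: find every N or O and count the H atoms it carries.
  atom 5 (O): bond orders sum to 2 → 0 H
  atom 6 (N): bond orders sum to 1 → 2 H
  atom 11 (O): bond orders sum to 1 → 1 H
  atom 12 (O): bond orders sum to 2 → 0 H
  atom 17 (O): bond orders sum to 2 → 0 H
  atom 18 (N): bond orders sum to 1 → 2 H
Lipinski HBD = 5.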